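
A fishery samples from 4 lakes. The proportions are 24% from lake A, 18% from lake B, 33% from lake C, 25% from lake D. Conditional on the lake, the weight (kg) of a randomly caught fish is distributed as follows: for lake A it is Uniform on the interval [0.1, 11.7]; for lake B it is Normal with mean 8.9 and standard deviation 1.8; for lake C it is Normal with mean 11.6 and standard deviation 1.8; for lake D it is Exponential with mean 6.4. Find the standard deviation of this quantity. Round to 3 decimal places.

Per component, A: μ=5.9, E[X²]=46.0233; B: μ=8.9, E[X²]=82.45; C: μ=11.6, E[X²]=137.8; D: μ=6.4, E[X²]=81.92.
E[X] = 0.24·5.9 + 0.18·8.9 + 0.33·11.6 + 0.25·6.4 = 8.446.
E[X²] = 0.24·46.0233 + 0.18·82.45 + 0.33·137.8 + 0.25·81.92 = 91.8406.
Var(X) = E[X²] − (E[X])² = 91.8406 − 71.3349 = 20.5057.
SD(X) = √20.5057 = 4.52832.

4.528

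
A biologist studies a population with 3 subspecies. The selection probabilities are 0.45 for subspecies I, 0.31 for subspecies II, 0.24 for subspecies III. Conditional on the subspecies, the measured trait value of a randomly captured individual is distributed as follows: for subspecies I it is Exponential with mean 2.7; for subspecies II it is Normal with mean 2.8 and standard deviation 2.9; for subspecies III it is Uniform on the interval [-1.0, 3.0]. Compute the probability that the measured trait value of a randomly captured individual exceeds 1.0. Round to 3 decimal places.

Conditional on each subspecies, P(X > 1.0): I: 0.690479; II: 0.732598; III: 0.5.
By total probability, P(X > 1.0) = 0.45·0.690479 + 0.31·0.732598 + 0.24·0.5 = 0.657821.

0.658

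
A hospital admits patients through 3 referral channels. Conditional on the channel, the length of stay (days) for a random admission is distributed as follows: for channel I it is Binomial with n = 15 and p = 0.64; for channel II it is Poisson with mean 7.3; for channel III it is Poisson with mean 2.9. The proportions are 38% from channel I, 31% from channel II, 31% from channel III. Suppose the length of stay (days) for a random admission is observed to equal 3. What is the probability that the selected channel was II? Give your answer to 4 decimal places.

Likelihoods P(X=3 | ·): I: 0.000565173; II: 0.0437993; III: 0.22366.
Posterior ∝ prior × likelihood. Numerator for II: 0.31·0.0437993 = 0.0135778.
Normalizing constant: 0.38·0.000565173 + 0.31·0.0437993 + 0.31·0.22366 = 0.0831272.
P(II | observation) = 0.0135778 / 0.0831272 = 0.163338.

0.1633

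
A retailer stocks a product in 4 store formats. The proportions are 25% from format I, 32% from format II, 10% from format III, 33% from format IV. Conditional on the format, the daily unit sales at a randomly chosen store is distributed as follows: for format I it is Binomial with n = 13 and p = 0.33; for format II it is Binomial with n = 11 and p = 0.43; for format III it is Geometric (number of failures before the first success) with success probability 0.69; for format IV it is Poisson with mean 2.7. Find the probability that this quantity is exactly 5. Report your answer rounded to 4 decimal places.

Conditional on each format, P(X = 5): I: 0.204525; II: 0.232934; III: 0.00197541; IV: 0.0803605.
By total probability, P(X = 5) = 0.25·0.204525 + 0.32·0.232934 + 0.1·0.00197541 + 0.33·0.0803605 = 0.152387.

0.1524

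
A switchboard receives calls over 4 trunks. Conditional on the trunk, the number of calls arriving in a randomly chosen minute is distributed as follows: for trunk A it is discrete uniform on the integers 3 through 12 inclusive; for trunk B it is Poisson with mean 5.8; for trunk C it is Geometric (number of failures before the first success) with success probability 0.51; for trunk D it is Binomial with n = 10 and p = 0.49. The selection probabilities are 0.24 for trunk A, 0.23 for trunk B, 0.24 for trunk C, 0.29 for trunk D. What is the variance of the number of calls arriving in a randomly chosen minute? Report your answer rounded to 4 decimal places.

10.0106

Per component, A: μ=7.5, E[X²]=64.5; B: μ=5.8, E[X²]=39.44; C: μ=0.960784, E[X²]=2.807; D: μ=4.9, E[X²]=26.509.
E[X] = 0.24·7.5 + 0.23·5.8 + 0.24·0.960784 + 0.29·4.9 = 4.78559.
E[X²] = 0.24·64.5 + 0.23·39.44 + 0.24·2.807 + 0.29·26.509 = 32.9125.
Var(X) = E[X²] − (E[X])² = 32.9125 − 22.9019 = 10.0106.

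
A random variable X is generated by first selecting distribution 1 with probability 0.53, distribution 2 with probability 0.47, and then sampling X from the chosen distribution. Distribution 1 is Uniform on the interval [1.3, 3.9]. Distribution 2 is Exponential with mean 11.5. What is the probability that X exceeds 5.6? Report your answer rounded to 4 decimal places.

Conditional on each component, P(X > 5.6): 1: 0; 2: 0.614494.
By total probability, P(X > 5.6) = 0.53·0 + 0.47·0.614494 = 0.288812.

0.2888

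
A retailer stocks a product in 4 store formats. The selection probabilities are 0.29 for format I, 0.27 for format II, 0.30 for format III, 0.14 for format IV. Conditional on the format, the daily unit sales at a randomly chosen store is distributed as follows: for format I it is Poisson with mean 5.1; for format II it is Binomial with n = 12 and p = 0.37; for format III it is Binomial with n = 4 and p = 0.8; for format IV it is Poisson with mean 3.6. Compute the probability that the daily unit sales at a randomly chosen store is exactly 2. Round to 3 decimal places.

Conditional on each format, P(X = 2): I: 0.0792882; II: 0.0889924; III: 0.1536; IV: 0.177058.
By total probability, P(X = 2) = 0.29·0.0792882 + 0.27·0.0889924 + 0.3·0.1536 + 0.14·0.177058 = 0.11789.

0.118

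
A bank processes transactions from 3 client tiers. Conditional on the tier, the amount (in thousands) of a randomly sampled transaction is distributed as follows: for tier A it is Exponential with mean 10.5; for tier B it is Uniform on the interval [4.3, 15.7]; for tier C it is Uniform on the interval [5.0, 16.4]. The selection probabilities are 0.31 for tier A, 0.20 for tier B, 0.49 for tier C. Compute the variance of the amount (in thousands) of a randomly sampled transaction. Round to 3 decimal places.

Per component, A: μ=10.5, E[X²]=220.5; B: μ=10, E[X²]=110.83; C: μ=10.7, E[X²]=125.32.
E[X] = 0.31·10.5 + 0.2·10 + 0.49·10.7 = 10.498.
E[X²] = 0.31·220.5 + 0.2·110.83 + 0.49·125.32 = 151.928.
Var(X) = E[X²] − (E[X])² = 151.928 − 110.208 = 41.7198.

41.720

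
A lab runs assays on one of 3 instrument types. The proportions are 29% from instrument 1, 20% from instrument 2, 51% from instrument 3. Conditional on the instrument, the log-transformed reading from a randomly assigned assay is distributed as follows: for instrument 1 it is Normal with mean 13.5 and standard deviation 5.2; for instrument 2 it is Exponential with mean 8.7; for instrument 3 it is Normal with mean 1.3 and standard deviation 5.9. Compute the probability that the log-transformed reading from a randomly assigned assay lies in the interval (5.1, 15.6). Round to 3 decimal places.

0.382

Conditional on each instrument, P(5.1 < X < 15.6): 1: 0.603723; 2: 0.389991; 3: 0.252085.
By total probability, P(5.1 < X < 15.6) = 0.29·0.603723 + 0.2·0.389991 + 0.51·0.252085 = 0.381641.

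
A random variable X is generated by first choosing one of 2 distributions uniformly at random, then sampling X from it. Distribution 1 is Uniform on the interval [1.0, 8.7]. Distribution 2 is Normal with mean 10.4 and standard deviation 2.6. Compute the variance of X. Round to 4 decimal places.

Per component, 1: μ=4.85, E[X²]=28.4633; 2: μ=10.4, E[X²]=114.92.
E[X] = 0.5·4.85 + 0.5·10.4 = 7.625.
E[X²] = 0.5·28.4633 + 0.5·114.92 = 71.6917.
Var(X) = E[X²] − (E[X])² = 71.6917 − 58.1406 = 13.551.

13.5510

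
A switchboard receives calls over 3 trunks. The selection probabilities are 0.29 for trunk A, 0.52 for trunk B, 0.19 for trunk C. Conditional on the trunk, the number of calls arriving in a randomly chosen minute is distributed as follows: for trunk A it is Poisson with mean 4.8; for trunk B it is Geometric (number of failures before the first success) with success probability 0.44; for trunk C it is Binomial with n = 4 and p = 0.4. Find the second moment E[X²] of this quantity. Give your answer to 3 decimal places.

For each component E[X²] = Var + (mean)², giving A: 27.84; B: 4.5124; C: 3.52.
Overall E[X²] = 0.29·27.84 + 0.52·4.5124 + 0.19·3.52 = 11.0888.

11.089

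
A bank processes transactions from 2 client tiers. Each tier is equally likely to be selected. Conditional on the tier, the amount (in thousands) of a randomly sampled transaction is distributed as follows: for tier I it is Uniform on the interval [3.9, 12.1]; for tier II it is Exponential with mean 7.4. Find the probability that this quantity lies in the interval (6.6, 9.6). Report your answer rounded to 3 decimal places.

Conditional on each tier, P(6.6 < X < 9.6): I: 0.365854; II: 0.13661.
By total probability, P(6.6 < X < 9.6) = 0.5·0.365854 + 0.5·0.13661 = 0.251232.

0.251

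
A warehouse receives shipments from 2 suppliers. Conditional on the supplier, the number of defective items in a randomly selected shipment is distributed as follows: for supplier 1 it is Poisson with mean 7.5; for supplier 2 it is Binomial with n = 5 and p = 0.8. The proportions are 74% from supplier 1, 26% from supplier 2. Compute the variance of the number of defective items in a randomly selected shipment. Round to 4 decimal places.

8.1149

Per component, 1: μ=7.5, E[X²]=63.75; 2: μ=4, E[X²]=16.8.
E[X] = 0.74·7.5 + 0.26·4 = 6.59.
E[X²] = 0.74·63.75 + 0.26·16.8 = 51.543.
Var(X) = E[X²] − (E[X])² = 51.543 − 43.4281 = 8.1149.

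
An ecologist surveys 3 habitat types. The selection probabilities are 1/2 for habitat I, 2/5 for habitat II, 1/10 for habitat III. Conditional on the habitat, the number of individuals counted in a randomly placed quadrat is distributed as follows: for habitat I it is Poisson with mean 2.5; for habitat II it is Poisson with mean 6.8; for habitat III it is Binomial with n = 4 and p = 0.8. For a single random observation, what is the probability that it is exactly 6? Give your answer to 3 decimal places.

Conditional on each habitat, P(X = 6): I: 0.0278337; II: 0.152939; III: 0.
By total probability, P(X = 6) = 0.5·0.0278337 + 0.4·0.152939 + 0.1·0 = 0.0750925.

0.075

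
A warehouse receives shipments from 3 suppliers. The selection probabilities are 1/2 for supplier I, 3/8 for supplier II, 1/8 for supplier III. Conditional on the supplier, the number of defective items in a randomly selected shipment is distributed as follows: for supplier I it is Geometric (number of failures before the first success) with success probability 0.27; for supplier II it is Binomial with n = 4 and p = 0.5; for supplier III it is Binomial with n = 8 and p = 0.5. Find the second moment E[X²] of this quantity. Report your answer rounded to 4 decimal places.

12.7869

For each component E[X²] = Var + (mean)², giving I: 17.3237; II: 5; III: 18.
Overall E[X²] = 0.5·17.3237 + 0.375·5 + 0.125·18 = 12.7869.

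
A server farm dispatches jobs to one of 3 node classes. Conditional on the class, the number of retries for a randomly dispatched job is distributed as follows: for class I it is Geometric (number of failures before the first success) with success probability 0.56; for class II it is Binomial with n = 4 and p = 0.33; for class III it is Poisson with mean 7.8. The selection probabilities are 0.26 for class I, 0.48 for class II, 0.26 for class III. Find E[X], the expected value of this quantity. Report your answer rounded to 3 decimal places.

2.866

Component means — I: 0.785714; II: 1.32; III: 7.8.
E[X] = 0.26·0.785714 + 0.48·1.32 + 0.26·7.8 = 2.86589.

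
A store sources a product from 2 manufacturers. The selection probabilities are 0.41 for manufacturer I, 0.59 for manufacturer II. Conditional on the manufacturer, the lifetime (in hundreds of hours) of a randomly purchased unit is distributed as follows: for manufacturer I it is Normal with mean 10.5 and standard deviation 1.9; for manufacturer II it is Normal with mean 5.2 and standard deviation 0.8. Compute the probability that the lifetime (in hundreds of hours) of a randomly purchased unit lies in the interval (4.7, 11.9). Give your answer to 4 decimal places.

Conditional on each manufacturer, P(4.7 < X < 11.9): I: 0.768257; II: 0.734014.
By total probability, P(4.7 < X < 11.9) = 0.41·0.768257 + 0.59·0.734014 = 0.748054.

0.7481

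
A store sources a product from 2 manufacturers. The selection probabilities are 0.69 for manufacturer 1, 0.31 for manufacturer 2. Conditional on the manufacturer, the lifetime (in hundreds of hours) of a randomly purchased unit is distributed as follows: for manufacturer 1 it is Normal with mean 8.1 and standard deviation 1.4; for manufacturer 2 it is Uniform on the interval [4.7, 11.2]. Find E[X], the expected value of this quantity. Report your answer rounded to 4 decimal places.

Component means — 1: 8.1; 2: 7.95.
E[X] = 0.69·8.1 + 0.31·7.95 = 8.0535.

8.0535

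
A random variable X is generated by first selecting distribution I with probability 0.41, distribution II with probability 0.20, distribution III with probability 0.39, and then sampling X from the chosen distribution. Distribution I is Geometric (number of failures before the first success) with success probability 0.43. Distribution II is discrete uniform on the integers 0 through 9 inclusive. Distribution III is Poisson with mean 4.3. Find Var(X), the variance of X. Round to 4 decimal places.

Per component, I: μ=1.32558, E[X²]=4.83991; II: μ=4.5, E[X²]=28.5; III: μ=4.3, E[X²]=22.79.
E[X] = 0.41·1.32558 + 0.2·4.5 + 0.39·4.3 = 3.12049.
E[X²] = 0.41·4.83991 + 0.2·28.5 + 0.39·22.79 = 16.5725.
Var(X) = E[X²] − (E[X])² = 16.5725 − 9.73745 = 6.83502.

6.8350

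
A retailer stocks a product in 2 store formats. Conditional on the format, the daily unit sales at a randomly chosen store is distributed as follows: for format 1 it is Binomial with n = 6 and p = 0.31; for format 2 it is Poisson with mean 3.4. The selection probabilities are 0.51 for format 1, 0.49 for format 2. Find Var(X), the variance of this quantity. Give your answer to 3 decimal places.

2.913

Per component, 1: μ=1.86, E[X²]=4.743; 2: μ=3.4, E[X²]=14.96.
E[X] = 0.51·1.86 + 0.49·3.4 = 2.6146.
E[X²] = 0.51·4.743 + 0.49·14.96 = 9.74933.
Var(X) = E[X²] − (E[X])² = 9.74933 − 6.83613 = 2.9132.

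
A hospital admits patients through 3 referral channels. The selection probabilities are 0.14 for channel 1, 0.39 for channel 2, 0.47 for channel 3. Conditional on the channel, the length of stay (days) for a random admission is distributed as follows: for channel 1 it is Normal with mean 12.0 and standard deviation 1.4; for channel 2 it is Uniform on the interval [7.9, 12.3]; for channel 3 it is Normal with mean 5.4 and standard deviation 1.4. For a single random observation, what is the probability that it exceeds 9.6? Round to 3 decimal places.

Conditional on each channel, P(X > 9.6): 1: 0.956762; 2: 0.613636; 3: 0.0013499.
By total probability, P(X > 9.6) = 0.14·0.956762 + 0.39·0.613636 + 0.47·0.0013499 = 0.373899.

0.374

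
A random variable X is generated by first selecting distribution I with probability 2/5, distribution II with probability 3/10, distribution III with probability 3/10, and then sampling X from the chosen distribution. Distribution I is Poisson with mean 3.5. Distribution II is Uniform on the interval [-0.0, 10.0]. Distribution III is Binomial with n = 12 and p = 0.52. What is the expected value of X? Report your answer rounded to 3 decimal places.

Component means — I: 3.5; II: 5; III: 6.24.
E[X] = 0.4·3.5 + 0.3·5 + 0.3·6.24 = 4.772.

4.772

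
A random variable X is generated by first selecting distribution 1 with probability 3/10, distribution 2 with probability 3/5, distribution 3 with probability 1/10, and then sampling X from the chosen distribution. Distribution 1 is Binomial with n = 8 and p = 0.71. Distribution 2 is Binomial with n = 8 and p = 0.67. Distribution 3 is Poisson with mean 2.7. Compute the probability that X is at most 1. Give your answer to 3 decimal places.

0.027

Conditional on each component, P(X ≤ 1): 1: 0.00102982; 2: 0.00242499; 3: 0.24866.
By total probability, P(X ≤ 1) = 0.3·0.00102982 + 0.6·0.00242499 + 0.1·0.24866 = 0.02663.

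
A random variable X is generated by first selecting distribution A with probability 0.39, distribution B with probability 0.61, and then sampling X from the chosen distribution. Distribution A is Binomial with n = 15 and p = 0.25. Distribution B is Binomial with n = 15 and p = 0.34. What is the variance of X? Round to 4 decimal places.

3.5837

Per component, A: μ=3.75, E[X²]=16.875; B: μ=5.1, E[X²]=29.376.
E[X] = 0.39·3.75 + 0.61·5.1 = 4.5735.
E[X²] = 0.39·16.875 + 0.61·29.376 = 24.5006.
Var(X) = E[X²] − (E[X])² = 24.5006 − 20.9169 = 3.58371.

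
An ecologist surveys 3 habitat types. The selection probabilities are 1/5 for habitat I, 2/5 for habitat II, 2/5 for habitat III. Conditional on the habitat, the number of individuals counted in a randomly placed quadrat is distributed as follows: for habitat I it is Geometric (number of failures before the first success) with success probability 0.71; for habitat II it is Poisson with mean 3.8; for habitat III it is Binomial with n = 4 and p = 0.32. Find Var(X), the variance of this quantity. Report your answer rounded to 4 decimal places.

Per component, I: μ=0.408451, E[X²]=0.742115; II: μ=3.8, E[X²]=18.24; III: μ=1.28, E[X²]=2.5088.
E[X] = 0.2·0.408451 + 0.4·3.8 + 0.4·1.28 = 2.11369.
E[X²] = 0.2·0.742115 + 0.4·18.24 + 0.4·2.5088 = 8.44794.
Var(X) = E[X²] − (E[X])² = 8.44794 − 4.46769 = 3.98026.

3.9803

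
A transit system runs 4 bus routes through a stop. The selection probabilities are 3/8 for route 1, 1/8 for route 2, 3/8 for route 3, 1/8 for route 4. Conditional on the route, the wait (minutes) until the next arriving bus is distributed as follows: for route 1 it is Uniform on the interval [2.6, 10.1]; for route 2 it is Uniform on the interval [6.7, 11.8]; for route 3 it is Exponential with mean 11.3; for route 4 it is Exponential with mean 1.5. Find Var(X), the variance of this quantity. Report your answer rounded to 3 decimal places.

60.774

Per component, 1: μ=6.35, E[X²]=45.01; 2: μ=9.25, E[X²]=87.73; 3: μ=11.3, E[X²]=255.38; 4: μ=1.5, E[X²]=4.5.
E[X] = 0.375·6.35 + 0.125·9.25 + 0.375·11.3 + 0.125·1.5 = 7.9625.
E[X²] = 0.375·45.01 + 0.125·87.73 + 0.375·255.38 + 0.125·4.5 = 124.175.
Var(X) = E[X²] − (E[X])² = 124.175 − 63.4014 = 60.7736.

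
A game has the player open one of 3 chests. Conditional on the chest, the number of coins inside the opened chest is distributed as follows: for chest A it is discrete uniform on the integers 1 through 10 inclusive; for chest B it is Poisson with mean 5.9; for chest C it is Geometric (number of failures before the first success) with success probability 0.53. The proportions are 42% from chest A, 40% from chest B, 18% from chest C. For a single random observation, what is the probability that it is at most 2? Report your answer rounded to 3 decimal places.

0.272

Conditional on each chest, P(X ≤ 2): A: 0.2; B: 0.0665822; C: 0.896177.
By total probability, P(X ≤ 2) = 0.42·0.2 + 0.4·0.0665822 + 0.18·0.896177 = 0.271945.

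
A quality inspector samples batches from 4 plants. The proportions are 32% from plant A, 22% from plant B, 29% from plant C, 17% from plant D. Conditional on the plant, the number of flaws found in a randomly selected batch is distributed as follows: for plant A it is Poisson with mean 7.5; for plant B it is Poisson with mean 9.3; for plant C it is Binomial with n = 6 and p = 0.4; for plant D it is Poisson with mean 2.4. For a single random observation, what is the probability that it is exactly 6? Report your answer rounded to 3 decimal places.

0.067

Conditional on each plant, P(X = 6): A: 0.136718; B: 0.0821536; C: 0.004096; D: 0.0240784.
By total probability, P(X = 6) = 0.32·0.136718 + 0.22·0.0821536 + 0.29·0.004096 + 0.17·0.0240784 = 0.0671048.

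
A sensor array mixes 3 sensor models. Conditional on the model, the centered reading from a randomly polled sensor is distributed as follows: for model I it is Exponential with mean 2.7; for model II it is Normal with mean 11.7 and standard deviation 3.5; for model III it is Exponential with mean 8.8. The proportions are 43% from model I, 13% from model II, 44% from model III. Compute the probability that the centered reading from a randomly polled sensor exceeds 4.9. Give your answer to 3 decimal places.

Conditional on each model, P(X > 4.9): I: 0.162868; II: 0.973983; III: 0.573029.
By total probability, P(X > 4.9) = 0.43·0.162868 + 0.13·0.973983 + 0.44·0.573029 = 0.448784.

0.449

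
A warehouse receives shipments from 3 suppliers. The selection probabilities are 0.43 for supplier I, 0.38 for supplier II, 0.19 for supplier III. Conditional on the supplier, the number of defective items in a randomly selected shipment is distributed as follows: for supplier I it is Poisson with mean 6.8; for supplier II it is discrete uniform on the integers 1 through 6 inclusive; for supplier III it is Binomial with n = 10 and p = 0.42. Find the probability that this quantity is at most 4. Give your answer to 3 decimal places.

Conditional on each supplier, P(X ≤ 4): I: 0.192031; II: 0.666667; III: 0.582225.
By total probability, P(X ≤ 4) = 0.43·0.192031 + 0.38·0.666667 + 0.19·0.582225 = 0.446529.

0.447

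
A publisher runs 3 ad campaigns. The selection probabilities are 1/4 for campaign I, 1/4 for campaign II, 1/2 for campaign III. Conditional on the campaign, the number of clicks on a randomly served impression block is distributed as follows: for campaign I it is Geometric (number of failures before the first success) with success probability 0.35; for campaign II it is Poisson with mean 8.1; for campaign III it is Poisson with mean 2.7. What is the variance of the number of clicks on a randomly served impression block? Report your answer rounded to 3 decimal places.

10.871

Per component, I: μ=1.85714, E[X²]=8.7551; II: μ=8.1, E[X²]=73.71; III: μ=2.7, E[X²]=9.99.
E[X] = 0.25·1.85714 + 0.25·8.1 + 0.5·2.7 = 3.83929.
E[X²] = 0.25·8.7551 + 0.25·73.71 + 0.5·9.99 = 25.6113.
Var(X) = E[X²] − (E[X])² = 25.6113 − 14.7401 = 10.8712.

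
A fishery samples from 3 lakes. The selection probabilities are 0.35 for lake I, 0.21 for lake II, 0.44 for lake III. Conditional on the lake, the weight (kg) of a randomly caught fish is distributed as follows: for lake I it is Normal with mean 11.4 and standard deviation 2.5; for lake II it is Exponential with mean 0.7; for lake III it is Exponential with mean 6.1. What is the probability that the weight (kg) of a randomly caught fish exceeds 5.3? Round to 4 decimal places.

Conditional on each lake, P(X > 5.3): I: 0.992656; II: 0.000514956; III: 0.419433.
By total probability, P(X > 5.3) = 0.35·0.992656 + 0.21·0.000514956 + 0.44·0.419433 = 0.532088.

0.5321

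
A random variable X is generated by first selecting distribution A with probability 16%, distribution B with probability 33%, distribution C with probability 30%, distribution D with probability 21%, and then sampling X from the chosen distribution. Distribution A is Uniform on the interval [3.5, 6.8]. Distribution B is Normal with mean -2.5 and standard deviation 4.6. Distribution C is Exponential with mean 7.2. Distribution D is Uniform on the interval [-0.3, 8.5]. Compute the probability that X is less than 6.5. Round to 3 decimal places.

0.808

Conditional on each component, P(X < 6.5): A: 0.909091; B: 0.974798; C: 0.594558; D: 0.772727.
By total probability, P(X < 6.5) = 0.16·0.909091 + 0.33·0.974798 + 0.3·0.594558 + 0.21·0.772727 = 0.807778.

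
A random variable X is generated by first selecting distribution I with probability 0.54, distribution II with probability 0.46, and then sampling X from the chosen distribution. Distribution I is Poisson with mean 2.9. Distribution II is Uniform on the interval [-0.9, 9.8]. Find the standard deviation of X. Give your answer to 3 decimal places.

Per component, I: μ=2.9, E[X²]=11.31; II: μ=4.45, E[X²]=29.3433.
E[X] = 0.54·2.9 + 0.46·4.45 = 3.613.
E[X²] = 0.54·11.31 + 0.46·29.3433 = 19.6053.
Var(X) = E[X²] − (E[X])² = 19.6053 − 13.0538 = 6.55156.
SD(X) = √6.55156 = 2.5596.

2.560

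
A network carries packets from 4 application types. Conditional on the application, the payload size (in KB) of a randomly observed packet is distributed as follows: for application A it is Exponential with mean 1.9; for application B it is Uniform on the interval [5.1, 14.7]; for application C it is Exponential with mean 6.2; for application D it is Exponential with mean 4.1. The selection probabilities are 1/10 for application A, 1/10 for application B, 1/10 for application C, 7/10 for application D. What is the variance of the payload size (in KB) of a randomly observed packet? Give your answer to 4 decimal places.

20.7041

Per component, A: μ=1.9, E[X²]=7.22; B: μ=9.9, E[X²]=105.69; C: μ=6.2, E[X²]=76.88; D: μ=4.1, E[X²]=33.62.
E[X] = 0.1·1.9 + 0.1·9.9 + 0.1·6.2 + 0.7·4.1 = 4.67.
E[X²] = 0.1·7.22 + 0.1·105.69 + 0.1·76.88 + 0.7·33.62 = 42.513.
Var(X) = E[X²] − (E[X])² = 42.513 − 21.8089 = 20.7041.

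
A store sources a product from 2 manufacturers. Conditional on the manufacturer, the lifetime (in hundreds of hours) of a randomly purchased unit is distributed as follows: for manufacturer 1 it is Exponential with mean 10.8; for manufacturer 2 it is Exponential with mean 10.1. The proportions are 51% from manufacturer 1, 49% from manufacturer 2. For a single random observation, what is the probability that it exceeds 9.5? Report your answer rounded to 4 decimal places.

Conditional on each manufacturer, P(X > 9.5): 1: 0.414937; 2: 0.390396.
By total probability, P(X > 9.5) = 0.51·0.414937 + 0.49·0.390396 = 0.402912.

0.4029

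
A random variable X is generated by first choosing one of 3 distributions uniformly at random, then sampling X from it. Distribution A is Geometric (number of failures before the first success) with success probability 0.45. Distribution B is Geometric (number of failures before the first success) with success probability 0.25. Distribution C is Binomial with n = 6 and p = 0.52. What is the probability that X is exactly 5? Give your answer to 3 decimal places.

0.064

Conditional on each component, P(X = 5): A: 0.0226478; B: 0.0593262; C: 0.109499.
By total probability, P(X = 5) = 0.333333·0.0226478 + 0.333333·0.0593262 + 0.333333·0.109499 = 0.0638242.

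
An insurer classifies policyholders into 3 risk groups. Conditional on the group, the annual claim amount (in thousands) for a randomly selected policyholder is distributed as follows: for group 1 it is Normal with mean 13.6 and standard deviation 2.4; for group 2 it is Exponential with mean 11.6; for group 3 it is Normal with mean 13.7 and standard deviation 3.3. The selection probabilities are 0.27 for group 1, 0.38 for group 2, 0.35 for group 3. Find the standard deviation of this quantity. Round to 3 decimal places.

7.583

Per component, 1: μ=13.6, E[X²]=190.72; 2: μ=11.6, E[X²]=269.12; 3: μ=13.7, E[X²]=198.58.
E[X] = 0.27·13.6 + 0.38·11.6 + 0.35·13.7 = 12.875.
E[X²] = 0.27·190.72 + 0.38·269.12 + 0.35·198.58 = 223.263.
Var(X) = E[X²] − (E[X])² = 223.263 − 165.766 = 57.4974.
SD(X) = √57.4974 = 7.5827.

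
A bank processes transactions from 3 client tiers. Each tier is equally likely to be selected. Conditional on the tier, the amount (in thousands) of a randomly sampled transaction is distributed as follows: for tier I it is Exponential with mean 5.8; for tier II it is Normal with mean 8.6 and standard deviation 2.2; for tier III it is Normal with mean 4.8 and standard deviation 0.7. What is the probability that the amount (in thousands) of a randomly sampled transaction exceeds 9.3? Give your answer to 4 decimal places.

0.1921

Conditional on each tier, P(X > 9.3): I: 0.201202; II: 0.375174; III: 6.44044e-11.
By total probability, P(X > 9.3) = 0.333333·0.201202 + 0.333333·0.375174 + 0.333333·6.44044e-11 = 0.192125.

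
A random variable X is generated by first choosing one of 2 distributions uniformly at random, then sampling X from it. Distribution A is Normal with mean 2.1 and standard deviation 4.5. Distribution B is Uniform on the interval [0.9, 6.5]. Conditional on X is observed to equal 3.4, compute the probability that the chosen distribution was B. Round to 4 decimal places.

Likelihoods f(3.4 | ·): A: 0.0850306; B: 0.178571.
Posterior ∝ prior × likelihood. Numerator for B: 0.5·0.178571 = 0.0892857.
Normalizing constant: 0.5·0.0850306 + 0.5·0.178571 = 0.131801.
P(B | observation) = 0.0892857 / 0.131801 = 0.677428.

0.6774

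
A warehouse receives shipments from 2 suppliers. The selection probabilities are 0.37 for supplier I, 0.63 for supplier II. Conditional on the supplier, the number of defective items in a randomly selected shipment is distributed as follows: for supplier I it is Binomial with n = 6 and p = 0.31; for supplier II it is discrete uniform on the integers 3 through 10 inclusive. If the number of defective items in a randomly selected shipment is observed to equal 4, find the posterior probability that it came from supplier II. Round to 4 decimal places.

Likelihoods P(X=4 | ·): I: 0.0659533; II: 0.125.
Posterior ∝ prior × likelihood. Numerator for II: 0.63·0.125 = 0.07875.
Normalizing constant: 0.37·0.0659533 + 0.63·0.125 = 0.103153.
P(II | observation) = 0.07875 / 0.103153 = 0.763431.

0.7634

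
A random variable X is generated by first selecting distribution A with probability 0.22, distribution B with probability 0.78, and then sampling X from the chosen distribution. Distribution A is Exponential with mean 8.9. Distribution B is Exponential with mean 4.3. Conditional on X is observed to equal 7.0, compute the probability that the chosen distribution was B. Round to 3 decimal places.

Likelihoods f(7.0 | ·): A: 0.0511717; B: 0.0456605.
Posterior ∝ prior × likelihood. Numerator for B: 0.78·0.0456605 = 0.0356152.
Normalizing constant: 0.22·0.0511717 + 0.78·0.0456605 = 0.046873.
P(B | observation) = 0.0356152 / 0.046873 = 0.759824.

0.760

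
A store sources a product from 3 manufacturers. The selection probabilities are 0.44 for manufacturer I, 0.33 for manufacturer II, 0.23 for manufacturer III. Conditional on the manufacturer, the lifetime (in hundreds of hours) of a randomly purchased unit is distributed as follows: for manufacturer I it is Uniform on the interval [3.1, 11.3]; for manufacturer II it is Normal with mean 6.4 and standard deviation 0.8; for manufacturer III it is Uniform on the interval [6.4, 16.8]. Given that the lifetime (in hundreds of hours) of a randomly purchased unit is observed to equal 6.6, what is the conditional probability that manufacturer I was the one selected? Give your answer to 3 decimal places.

0.228

Likelihoods f(6.6 | ·): I: 0.121951; II: 0.483335; III: 0.0961538.
Posterior ∝ prior × likelihood. Numerator for I: 0.44·0.121951 = 0.0536585.
Normalizing constant: 0.44·0.121951 + 0.33·0.483335 + 0.23·0.0961538 = 0.235275.
P(I | observation) = 0.0536585 / 0.235275 = 0.228068.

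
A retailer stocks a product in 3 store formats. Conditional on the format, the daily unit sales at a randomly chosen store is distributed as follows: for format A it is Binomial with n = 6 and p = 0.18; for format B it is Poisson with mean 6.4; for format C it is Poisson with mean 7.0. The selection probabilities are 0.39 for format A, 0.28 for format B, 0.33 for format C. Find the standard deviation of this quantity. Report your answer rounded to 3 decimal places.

Per component, A: μ=1.08, E[X²]=2.052; B: μ=6.4, E[X²]=47.36; C: μ=7, E[X²]=56.
E[X] = 0.39·1.08 + 0.28·6.4 + 0.33·7 = 4.5232.
E[X²] = 0.39·2.052 + 0.28·47.36 + 0.33·56 = 32.5411.
Var(X) = E[X²] − (E[X])² = 32.5411 − 20.4593 = 12.0817.
SD(X) = √12.0817 = 3.47588.

3.476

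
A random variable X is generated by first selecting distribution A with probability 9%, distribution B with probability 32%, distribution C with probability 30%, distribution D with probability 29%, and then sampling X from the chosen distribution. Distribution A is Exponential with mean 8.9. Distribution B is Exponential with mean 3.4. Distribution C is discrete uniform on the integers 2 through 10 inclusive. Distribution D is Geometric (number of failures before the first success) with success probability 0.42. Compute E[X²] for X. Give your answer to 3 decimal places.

35.963

For each component E[X²] = Var + (mean)², giving A: 158.42; B: 23.12; C: 42.6667; D: 5.19501.
Overall E[X²] = 0.09·158.42 + 0.32·23.12 + 0.3·42.6667 + 0.29·5.19501 = 35.9628.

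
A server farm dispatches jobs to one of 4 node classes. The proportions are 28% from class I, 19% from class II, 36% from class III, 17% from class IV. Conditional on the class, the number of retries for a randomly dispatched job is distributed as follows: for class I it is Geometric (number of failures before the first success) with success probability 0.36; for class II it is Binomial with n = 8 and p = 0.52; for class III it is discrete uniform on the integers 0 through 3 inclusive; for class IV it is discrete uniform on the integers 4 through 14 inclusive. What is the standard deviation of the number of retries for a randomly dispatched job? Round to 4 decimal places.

Per component, I: μ=1.77778, E[X²]=8.09877; II: μ=4.16, E[X²]=19.3024; III: μ=1.5, E[X²]=3.5; IV: μ=9, E[X²]=91.
E[X] = 0.28·1.77778 + 0.19·4.16 + 0.36·1.5 + 0.17·9 = 3.35818.
E[X²] = 0.28·8.09877 + 0.19·19.3024 + 0.36·3.5 + 0.17·91 = 22.6651.
Var(X) = E[X²] − (E[X])² = 22.6651 − 11.2774 = 11.3878.
SD(X) = √11.3878 = 3.37457.

3.3746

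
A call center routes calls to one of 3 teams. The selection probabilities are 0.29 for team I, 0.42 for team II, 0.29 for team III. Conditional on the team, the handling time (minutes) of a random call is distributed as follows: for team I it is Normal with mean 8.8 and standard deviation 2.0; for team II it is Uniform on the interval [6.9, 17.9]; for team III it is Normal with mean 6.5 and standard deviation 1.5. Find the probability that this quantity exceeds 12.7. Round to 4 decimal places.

0.2060

Conditional on each team, P(X > 12.7): I: 0.0255881; II: 0.472727; III: 1.7877e-05.
By total probability, P(X > 12.7) = 0.29·0.0255881 + 0.42·0.472727 + 0.29·1.7877e-05 = 0.205971.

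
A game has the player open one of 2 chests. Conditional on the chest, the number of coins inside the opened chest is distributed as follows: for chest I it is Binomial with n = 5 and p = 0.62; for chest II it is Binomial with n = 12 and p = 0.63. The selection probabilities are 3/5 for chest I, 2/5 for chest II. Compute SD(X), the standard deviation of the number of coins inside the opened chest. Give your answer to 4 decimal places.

2.5690

Per component, I: μ=3.1, E[X²]=10.788; II: μ=7.56, E[X²]=59.9508.
E[X] = 0.6·3.1 + 0.4·7.56 = 4.884.
E[X²] = 0.6·10.788 + 0.4·59.9508 = 30.4531.
Var(X) = E[X²] − (E[X])² = 30.4531 − 23.8535 = 6.59966.
SD(X) = √6.59966 = 2.56898.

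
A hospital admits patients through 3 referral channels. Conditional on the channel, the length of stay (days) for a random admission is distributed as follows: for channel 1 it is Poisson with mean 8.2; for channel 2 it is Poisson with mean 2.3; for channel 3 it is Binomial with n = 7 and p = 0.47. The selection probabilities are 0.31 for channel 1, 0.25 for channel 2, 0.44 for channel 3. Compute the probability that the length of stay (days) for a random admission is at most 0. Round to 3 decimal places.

Conditional on each channel, P(X ≤ 0): 1: 0.000274654; 2: 0.100259; 3: 0.0117471.
By total probability, P(X ≤ 0) = 0.31·0.000274654 + 0.25·0.100259 + 0.44·0.0117471 = 0.0303186.

0.030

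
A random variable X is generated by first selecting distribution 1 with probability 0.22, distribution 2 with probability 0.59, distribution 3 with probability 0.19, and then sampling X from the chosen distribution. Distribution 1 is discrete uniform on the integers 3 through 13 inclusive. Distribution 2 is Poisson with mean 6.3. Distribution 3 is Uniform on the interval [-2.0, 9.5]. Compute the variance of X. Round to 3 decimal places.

9.870

Per component, 1: μ=8, E[X²]=74; 2: μ=6.3, E[X²]=45.99; 3: μ=3.75, E[X²]=25.0833.
E[X] = 0.22·8 + 0.59·6.3 + 0.19·3.75 = 6.1895.
E[X²] = 0.22·74 + 0.59·45.99 + 0.19·25.0833 = 48.1799.
Var(X) = E[X²] − (E[X])² = 48.1799 − 38.3099 = 9.87002.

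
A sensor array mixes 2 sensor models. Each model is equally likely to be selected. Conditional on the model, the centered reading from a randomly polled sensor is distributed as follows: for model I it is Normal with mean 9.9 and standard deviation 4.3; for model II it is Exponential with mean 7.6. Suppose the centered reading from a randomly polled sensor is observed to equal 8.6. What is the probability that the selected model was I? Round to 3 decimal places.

0.676

Likelihoods f(8.6 | ·): I: 0.0886327; II: 0.0424373.
Posterior ∝ prior × likelihood. Numerator for I: 0.5·0.0886327 = 0.0443164.
Normalizing constant: 0.5·0.0886327 + 0.5·0.0424373 = 0.065535.
P(I | observation) = 0.0443164 / 0.065535 = 0.676224.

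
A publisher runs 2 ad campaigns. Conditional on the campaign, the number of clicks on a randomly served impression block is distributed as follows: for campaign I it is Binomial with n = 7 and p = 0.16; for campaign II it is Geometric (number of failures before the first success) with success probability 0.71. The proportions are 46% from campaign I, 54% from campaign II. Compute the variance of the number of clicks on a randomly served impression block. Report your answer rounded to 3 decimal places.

Per component, I: μ=1.12, E[X²]=2.1952; II: μ=0.408451, E[X²]=0.742115.
E[X] = 0.46·1.12 + 0.54·0.408451 = 0.735763.
E[X²] = 0.46·2.1952 + 0.54·0.742115 = 1.41053.
Var(X) = E[X²] − (E[X])² = 1.41053 − 0.541348 = 0.869186.

0.869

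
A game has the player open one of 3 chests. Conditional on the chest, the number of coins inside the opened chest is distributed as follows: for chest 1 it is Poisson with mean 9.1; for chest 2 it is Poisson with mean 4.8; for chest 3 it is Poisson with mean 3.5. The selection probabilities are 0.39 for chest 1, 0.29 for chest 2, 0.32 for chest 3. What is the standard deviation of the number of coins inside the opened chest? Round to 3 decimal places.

Per component, 1: μ=9.1, E[X²]=91.91; 2: μ=4.8, E[X²]=27.84; 3: μ=3.5, E[X²]=15.75.
E[X] = 0.39·9.1 + 0.29·4.8 + 0.32·3.5 = 6.061.
E[X²] = 0.39·91.91 + 0.29·27.84 + 0.32·15.75 = 48.9585.
Var(X) = E[X²] − (E[X])² = 48.9585 − 36.7357 = 12.2228.
SD(X) = √12.2228 = 3.49611.

3.496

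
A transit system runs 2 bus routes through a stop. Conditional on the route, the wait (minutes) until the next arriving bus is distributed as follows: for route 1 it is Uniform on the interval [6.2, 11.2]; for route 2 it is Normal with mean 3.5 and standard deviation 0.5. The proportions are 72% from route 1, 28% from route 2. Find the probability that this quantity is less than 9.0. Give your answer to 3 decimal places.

0.683

Conditional on each route, P(X < 9.0): 1: 0.56; 2: 1.
By total probability, P(X < 9.0) = 0.72·0.56 + 0.28·1 = 0.6832.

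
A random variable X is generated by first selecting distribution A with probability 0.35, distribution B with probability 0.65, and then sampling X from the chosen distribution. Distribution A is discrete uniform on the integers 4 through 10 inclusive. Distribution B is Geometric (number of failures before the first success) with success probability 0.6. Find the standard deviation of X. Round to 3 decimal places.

3.354

Per component, A: μ=7, E[X²]=53; B: μ=0.666667, E[X²]=1.55556.
E[X] = 0.35·7 + 0.65·0.666667 = 2.88333.
E[X²] = 0.35·53 + 0.65·1.55556 = 19.5611.
Var(X) = E[X²] − (E[X])² = 19.5611 − 8.31361 = 11.2475.
SD(X) = √11.2475 = 3.35373.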